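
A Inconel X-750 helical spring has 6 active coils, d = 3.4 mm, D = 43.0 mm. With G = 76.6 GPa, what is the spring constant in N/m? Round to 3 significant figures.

2680 N/m

k = Gd⁴/(8D³N_a) = (76.6×10³ × 3.4⁴) / (8 × 43.0³ × 6)
  = 1.02363e+07 / 3.81634e+06 = 2.6822 N/mm = 2682.2 N/m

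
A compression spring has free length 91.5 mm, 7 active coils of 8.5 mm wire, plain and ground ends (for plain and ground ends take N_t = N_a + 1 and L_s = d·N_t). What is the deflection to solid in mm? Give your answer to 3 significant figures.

23.5 mm

N_t = 8; L_s = 8.5·8 = 68 mm
δ_solid = L₀ − L_s = 91.5 − 68 = 23.5 mm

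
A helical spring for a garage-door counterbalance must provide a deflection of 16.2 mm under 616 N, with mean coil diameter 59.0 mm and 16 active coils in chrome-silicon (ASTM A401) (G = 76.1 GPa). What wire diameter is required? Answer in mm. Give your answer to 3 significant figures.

Required rate k = F/δ = 616/16.2 = 38.025 N/mm
d = (8D³N_a·k / G)^(1/4) = (8·59.0³·16·38.025 / (76.1×10³))^0.25
  = (13136)^0.25 = 10.7056 mm

10.7 mm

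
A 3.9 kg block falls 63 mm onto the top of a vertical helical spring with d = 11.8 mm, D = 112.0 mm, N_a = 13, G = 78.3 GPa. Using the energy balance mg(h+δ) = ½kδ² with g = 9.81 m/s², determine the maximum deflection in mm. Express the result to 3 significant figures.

k = Gd⁴/(8D³N_a) = (78.3×10³)(11.8⁴)/(8·112.0³·13) = 10.39 N/mm
W = mg = 3.9 × 9.81 = 38.259 N
½kδ² − Wδ − Wh = 0 → δ = (W + √(W² + 2kWh))/k
δ = (38.259 + √(1463.8 + 50084.9))/10.39 = (38.259 + 227.04)/10.39 = 25.535 mm

25.5 mm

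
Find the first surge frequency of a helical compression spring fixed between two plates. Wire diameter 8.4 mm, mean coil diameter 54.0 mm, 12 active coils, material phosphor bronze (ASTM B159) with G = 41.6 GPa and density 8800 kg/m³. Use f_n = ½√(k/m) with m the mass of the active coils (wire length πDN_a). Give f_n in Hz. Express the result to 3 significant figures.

58.7 Hz

k = Gd⁴/(8D³N_a) = (41.6×10³)(8.4⁴)/(8·54.0³·12) = 13.701 N/mm = 13701 N/m
Wire length L = πDN_a = π·54.0·12 = 2035.8 mm
m = ρ·(πd²/4)·L = 8800 × 55.418×10⁻⁶ m² × 2.0358 m = 0.99279 kg
f_n = ½√(k/m) = 0.5·√(13701/0.99279) = 0.5·√(13801) = 58.738 Hz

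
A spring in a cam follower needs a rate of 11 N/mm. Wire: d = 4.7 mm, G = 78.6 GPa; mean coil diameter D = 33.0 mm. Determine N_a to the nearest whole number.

12

N_a = Gd⁴/(8D³k) = (78.6×10³ × 4.7⁴)/(8 × 33.0³ × 11)
    = 3.83543e+07 / 3.16246e+06 = 12.13 → 12 coils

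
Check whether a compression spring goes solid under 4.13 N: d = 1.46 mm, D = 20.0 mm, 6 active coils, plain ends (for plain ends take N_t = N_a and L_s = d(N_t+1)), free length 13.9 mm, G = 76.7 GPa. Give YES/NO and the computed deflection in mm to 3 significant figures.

YES, δ = 4.55 mm

k = Gd⁴/(8D³N_a) = (76.7×10³)(1.46⁴)/(8·20.0³·6) = 0.90756 N/mm
N_t = 6; L_s = 1.46·7 = 10.22 mm; δ_solid = L₀ − L_s = 13.9 − 10.22 = 3.68 mm
δ = F/k = 4.13/0.90756 = 4.5507 mm
δ ≥ δ_solid → spring goes solid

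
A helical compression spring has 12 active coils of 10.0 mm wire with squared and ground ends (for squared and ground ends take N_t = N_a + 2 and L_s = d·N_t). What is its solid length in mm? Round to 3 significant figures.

140 mm

squared and ground ends: N_t = N_a + 2 = 12 + 2 = 14
L_s = d·N_t = 10.0 × 14 = 140 mm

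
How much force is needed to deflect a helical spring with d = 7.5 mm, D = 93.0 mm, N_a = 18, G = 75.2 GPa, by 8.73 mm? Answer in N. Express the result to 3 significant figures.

k = Gd⁴/(8D³N_a) = (75.2×10³)(7.5⁴)/(8·93.0³·18) = 2.0542 N/mm
F = k·δ = 2.0542 × 8.73 = 17.934 N

17.9 N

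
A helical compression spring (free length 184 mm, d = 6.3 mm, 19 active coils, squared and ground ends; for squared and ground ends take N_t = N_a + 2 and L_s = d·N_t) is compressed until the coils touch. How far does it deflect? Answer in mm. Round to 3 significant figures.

N_t = 21; L_s = 6.3·21 = 132.3 mm
δ_solid = L₀ − L_s = 184 − 132.3 = 51.7 mm

51.7 mm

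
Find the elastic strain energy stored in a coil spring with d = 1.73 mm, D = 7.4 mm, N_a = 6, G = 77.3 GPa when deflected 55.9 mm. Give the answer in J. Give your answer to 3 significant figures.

55.6 J

k = Gd⁴/(8D³N_a) = (77.3×10³)(1.73⁴)/(8·7.4³·6) = 35.598 N/mm
U = ½kδ² = 0.5 × 35.598 × 55.9² = 55619 N·mm = 55.619 J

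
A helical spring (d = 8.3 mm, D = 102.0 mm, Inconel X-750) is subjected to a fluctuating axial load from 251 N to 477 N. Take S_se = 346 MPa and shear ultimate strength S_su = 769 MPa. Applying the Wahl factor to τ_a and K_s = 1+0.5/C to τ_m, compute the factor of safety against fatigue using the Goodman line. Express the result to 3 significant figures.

2.57

C = D/d = 102.0/8.3 = 12.2892; K_W = (4C−1)/(4C−4)+0.615/C = 1.1165; K_s = 1+0.5/C = 1.0407
F_a = (F_max−F_min)/2 = 113 N; F_m = (F_max+F_min)/2 = 364 N
τ_a = K_W·8F_aD/(πd³) = 1.1165 × 51.332 = 57.311 MPa
τ_m = K_s·8F_mD/(πd³) = 1.0407 × 165.35 = 172.08 MPa
Goodman: 1/n_f = τ_a/S_se + τ_m/S_su = 57.311/346 + 172.08/769 = 0.16564 + 0.22377 = 0.38941
n_f = 1/0.38941 = 2.568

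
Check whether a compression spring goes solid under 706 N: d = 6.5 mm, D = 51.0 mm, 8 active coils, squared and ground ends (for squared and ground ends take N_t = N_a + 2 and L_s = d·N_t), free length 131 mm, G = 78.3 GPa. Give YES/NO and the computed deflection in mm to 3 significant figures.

k = Gd⁴/(8D³N_a) = (78.3×10³)(6.5⁴)/(8·51.0³·8) = 16.464 N/mm
N_t = 10; L_s = 6.5·10 = 65 mm; δ_solid = L₀ − L_s = 131 − 65 = 66 mm
δ = F/k = 706/16.464 = 42.882 mm
δ < δ_solid → spring does not go solid

NO, δ = 42.9 mm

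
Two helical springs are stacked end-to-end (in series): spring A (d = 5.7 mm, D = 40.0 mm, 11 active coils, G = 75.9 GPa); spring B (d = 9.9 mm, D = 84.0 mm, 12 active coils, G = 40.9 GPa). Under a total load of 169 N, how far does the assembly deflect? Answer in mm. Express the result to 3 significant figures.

36.4 mm

k_A = Gd⁴/(8D³N_a) = (75.9×10³)(5.7⁴)/(8·40.0³·11) = 14.226 N/mm
k_B = Gd⁴/(8D³N_a) = (40.9×10³)(9.9⁴)/(8·84.0³·12) = 6.9049 N/mm
Series: 1/k_eq = 1/14.226 + 1/6.9049 = 0.21512; k_eq = 4.6486 N/mm
δ = F/k_eq = 169/4.6486 = 36.355 mm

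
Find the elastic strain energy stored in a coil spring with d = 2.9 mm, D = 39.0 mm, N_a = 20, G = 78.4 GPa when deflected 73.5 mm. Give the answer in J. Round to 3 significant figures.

k = Gd⁴/(8D³N_a) = (78.4×10³)(2.9⁴)/(8·39.0³·20) = 0.58424 N/mm
U = ½kδ² = 0.5 × 0.58424 × 73.5² = 1578.1 N·mm = 1.5781 J

1.58 J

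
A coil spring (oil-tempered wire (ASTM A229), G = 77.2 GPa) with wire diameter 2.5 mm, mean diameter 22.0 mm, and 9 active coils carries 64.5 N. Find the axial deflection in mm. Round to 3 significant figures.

16.4 mm

k = Gd⁴/(8D³N_a) = (77.2×10³)(2.5⁴)/(8·22.0³·9) = 3.9335 N/mm
δ = F/k = 64.5 / 3.9335 = 16.398 mm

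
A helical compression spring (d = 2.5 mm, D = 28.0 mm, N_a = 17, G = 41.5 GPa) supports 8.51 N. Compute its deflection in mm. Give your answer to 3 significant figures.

15.7 mm

k = Gd⁴/(8D³N_a) = (41.5×10³)(2.5⁴)/(8·28.0³·17) = 0.54299 N/mm
δ = F/k = 8.51 / 0.54299 = 15.672 mm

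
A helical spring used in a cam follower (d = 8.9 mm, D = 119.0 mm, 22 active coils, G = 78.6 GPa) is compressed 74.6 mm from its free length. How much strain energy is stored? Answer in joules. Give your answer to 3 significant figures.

4.63 J

k = Gd⁴/(8D³N_a) = (78.6×10³)(8.9⁴)/(8·119.0³·22) = 1.6628 N/mm
U = ½kδ² = 0.5 × 1.6628 × 74.6² = 4626.8 N·mm = 4.6268 J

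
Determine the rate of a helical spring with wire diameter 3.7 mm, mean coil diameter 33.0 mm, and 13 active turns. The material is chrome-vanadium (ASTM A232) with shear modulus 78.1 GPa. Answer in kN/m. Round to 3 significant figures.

k = Gd⁴/(8D³N_a) = (78.1×10³ × 3.7⁴) / (8 × 33.0³ × 13)
  = 1.46372e+07 / 3.73745e+06 = 3.9164 N/mm

3.92 kN/m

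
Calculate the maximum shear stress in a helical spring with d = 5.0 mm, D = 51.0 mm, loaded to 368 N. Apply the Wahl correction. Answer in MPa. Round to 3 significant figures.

437 MPa

Spring index C = D/d = 51.0/5.0 = 10.2000
K_W = (4C−1)/(4C−4) + 0.615/C = 39.800/36.800 + 0.0603 = 1.1418
τ₀ = 8FD/(πd³) = 8·368·51.0/(π·5.0³) = 150144/392.7 = 382.34 MPa
τ_max = K·τ₀ = 1.1418 × 382.34 = 436.56 MPa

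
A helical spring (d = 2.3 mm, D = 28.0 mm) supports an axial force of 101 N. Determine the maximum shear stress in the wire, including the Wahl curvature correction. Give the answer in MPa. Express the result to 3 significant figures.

662 MPa

Spring index C = D/d = 28.0/2.3 = 12.1739
K_W = (4C−1)/(4C−4) + 0.615/C = 47.696/44.696 + 0.0505 = 1.1176
τ₀ = 8FD/(πd³) = 8·101·28.0/(π·2.3³) = 22624/38.224 = 591.88 MPa
τ_max = K·τ₀ = 1.1176 × 591.88 = 661.51 MPa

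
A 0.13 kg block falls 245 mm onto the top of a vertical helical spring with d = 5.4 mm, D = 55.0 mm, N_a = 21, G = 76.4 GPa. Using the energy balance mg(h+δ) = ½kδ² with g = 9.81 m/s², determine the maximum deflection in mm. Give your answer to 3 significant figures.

17.0 mm

k = Gd⁴/(8D³N_a) = (76.4×10³)(5.4⁴)/(8·55.0³·21) = 2.3242 N/mm
W = mg = 0.13 × 9.81 = 1.2753 N
½kδ² − Wδ − Wh = 0 → δ = (W + √(W² + 2kWh))/k
δ = (1.2753 + √(1.6264 + 1452.38))/2.3242 = (1.2753 + 38.131)/2.3242 = 16.955 mm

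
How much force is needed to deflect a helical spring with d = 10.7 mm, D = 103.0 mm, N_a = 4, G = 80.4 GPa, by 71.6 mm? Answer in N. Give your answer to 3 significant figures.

k = Gd⁴/(8D³N_a) = (80.4×10³)(10.7⁴)/(8·103.0³·4) = 30.139 N/mm
F = k·δ = 30.139 × 71.6 = 2158 N

2160 N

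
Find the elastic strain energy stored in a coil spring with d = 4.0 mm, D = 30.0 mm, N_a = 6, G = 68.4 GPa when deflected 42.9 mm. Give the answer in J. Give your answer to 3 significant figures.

12.4 J

k = Gd⁴/(8D³N_a) = (68.4×10³)(4.0⁴)/(8·30.0³·6) = 13.511 N/mm
U = ½kδ² = 0.5 × 13.511 × 42.9² = 12433 N·mm = 12.433 J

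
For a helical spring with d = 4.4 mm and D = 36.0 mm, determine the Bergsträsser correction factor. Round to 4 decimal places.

C = D/d = 36.0/4.4 = 8.1818
K_B = (4C+2)/(4C−3) = 34.727/29.727 = 1.1682

1.1682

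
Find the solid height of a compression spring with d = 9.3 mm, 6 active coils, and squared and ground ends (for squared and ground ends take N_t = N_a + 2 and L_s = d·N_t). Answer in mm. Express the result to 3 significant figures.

squared and ground ends: N_t = N_a + 2 = 6 + 2 = 8
L_s = d·N_t = 9.3 × 8 = 74.4 mm

74.4 mm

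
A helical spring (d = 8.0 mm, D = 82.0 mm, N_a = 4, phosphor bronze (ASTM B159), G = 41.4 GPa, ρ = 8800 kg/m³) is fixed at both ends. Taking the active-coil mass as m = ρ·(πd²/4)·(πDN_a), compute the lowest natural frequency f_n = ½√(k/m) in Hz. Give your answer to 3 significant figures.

k = Gd⁴/(8D³N_a) = (41.4×10³)(8.0⁴)/(8·82.0³·4) = 9.611 N/mm = 9611 N/m
Wire length L = πDN_a = π·82.0·4 = 1030.4 mm
m = ρ·(πd²/4)·L = 8800 × 50.265×10⁻⁶ m² × 1.0304 m = 0.4558 kg
f_n = ½√(k/m) = 0.5·√(9611/0.4558) = 0.5·√(21086) = 72.605 Hz

72.6 Hz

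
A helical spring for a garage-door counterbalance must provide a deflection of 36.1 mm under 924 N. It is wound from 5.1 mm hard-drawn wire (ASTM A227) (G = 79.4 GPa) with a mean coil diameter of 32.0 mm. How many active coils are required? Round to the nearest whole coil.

Required rate k = F/δ = 924/36.1 = 25.596 N/mm
N_a = Gd⁴/(8D³k) = (79.4×10³ × 5.1⁴)/(8 × 32.0³ × 25.596)
    = 5.37157e+07 / 6.70972e+06 = 8.006 → 8 coils

8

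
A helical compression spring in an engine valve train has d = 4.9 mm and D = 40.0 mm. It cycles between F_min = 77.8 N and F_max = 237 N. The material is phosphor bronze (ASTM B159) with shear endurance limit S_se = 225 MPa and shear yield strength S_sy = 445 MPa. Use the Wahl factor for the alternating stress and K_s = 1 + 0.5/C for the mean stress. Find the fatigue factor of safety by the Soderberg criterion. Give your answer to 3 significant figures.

C = D/d = 40.0/4.9 = 8.1633; K_W = (4C−1)/(4C−4)+0.615/C = 1.1800; K_s = 1+0.5/C = 1.0613
F_a = (F_max−F_min)/2 = 79.6 N; F_m = (F_max+F_min)/2 = 157.4 N
τ_a = K_W·8F_aD/(πd³) = 1.1800 × 68.917 = 81.324 MPa
τ_m = K_s·8F_mD/(πd³) = 1.0613 × 136.28 = 144.62 MPa
Soderberg: 1/n_f = τ_a/S_se + τ_m/S_sy = 81.324/225 + 144.62/445 = 0.36144 + 0.32499 = 0.68644
n_f = 1/0.68644 = 1.457

1.46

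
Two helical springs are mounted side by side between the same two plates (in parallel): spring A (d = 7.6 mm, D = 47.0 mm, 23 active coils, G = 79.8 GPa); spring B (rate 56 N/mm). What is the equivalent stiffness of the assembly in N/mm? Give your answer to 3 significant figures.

69.9 N/mm

k_A = Gd⁴/(8D³N_a) = (79.8×10³)(7.6⁴)/(8·47.0³·23) = 13.936 N/mm
Parallel: k_eq = 13.936 + 56 = 69.936 N/mm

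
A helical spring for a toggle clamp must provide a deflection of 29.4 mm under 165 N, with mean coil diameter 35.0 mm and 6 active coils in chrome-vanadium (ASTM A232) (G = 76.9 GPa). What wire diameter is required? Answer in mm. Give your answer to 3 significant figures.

Required rate k = F/δ = 165/29.4 = 5.6122 N/mm
d = (8D³N_a·k / G)^(1/4) = (8·35.0³·6·5.6122 / (76.9×10³))^0.25
  = (150.2)^0.25 = 3.5008 mm

3.50 mm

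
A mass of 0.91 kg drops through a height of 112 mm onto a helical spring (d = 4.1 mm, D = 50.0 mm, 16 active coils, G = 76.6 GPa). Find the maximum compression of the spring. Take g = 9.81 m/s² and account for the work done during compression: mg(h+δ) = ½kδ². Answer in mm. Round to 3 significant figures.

k = Gd⁴/(8D³N_a) = (76.6×10³)(4.1⁴)/(8·50.0³·16) = 1.3528 N/mm
W = mg = 0.91 × 9.81 = 8.9271 N
½kδ² − Wδ − Wh = 0 → δ = (W + √(W² + 2kWh))/k
δ = (8.9271 + √(79.693 + 2705.22))/1.3528 = (8.9271 + 52.772)/1.3528 = 45.608 mm

45.6 mm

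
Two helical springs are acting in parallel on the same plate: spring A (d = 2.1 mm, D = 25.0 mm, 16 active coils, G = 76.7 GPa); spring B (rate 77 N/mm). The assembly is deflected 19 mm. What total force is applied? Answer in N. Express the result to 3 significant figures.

1480 N

k_A = Gd⁴/(8D³N_a) = (76.7×10³)(2.1⁴)/(8·25.0³·16) = 0.74583 N/mm
Parallel: k_eq = 0.74583 + 77 = 77.746 N/mm
F = k_eq·δ = 77.746·19 = 1477.2 N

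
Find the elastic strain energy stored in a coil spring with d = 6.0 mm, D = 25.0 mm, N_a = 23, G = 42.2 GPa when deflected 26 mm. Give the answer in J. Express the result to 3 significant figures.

6.43 J

k = Gd⁴/(8D³N_a) = (42.2×10³)(6.0⁴)/(8·25.0³·23) = 19.023 N/mm
U = ½kδ² = 0.5 × 19.023 × 26² = 6429.8 N·mm = 6.4298 J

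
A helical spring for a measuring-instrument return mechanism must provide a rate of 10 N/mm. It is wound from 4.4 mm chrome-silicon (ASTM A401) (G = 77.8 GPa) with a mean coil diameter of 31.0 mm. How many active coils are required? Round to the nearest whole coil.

N_a = Gd⁴/(8D³k) = (77.8×10³ × 4.4⁴)/(8 × 31.0³ × 10)
    = 2.91602e+07 / 2.38328e+06 = 12.24 → 12 coils

12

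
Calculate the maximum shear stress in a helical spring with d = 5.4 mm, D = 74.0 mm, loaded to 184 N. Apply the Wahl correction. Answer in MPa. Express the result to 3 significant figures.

243 MPa

Spring index C = D/d = 74.0/5.4 = 13.7037
K_W = (4C−1)/(4C−4) + 0.615/C = 53.815/50.815 + 0.0449 = 1.1039
τ₀ = 8FD/(πd³) = 8·184·74.0/(π·5.4³) = 108928/494.69 = 220.2 MPa
τ_max = K·τ₀ = 1.1039 × 220.2 = 243.08 MPa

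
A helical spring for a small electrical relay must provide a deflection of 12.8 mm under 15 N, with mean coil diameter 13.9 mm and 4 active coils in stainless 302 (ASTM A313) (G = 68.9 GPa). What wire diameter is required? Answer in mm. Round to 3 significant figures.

Required rate k = F/δ = 15/12.8 = 1.1719 N/mm
d = (8D³N_a·k / G)^(1/4) = (8·13.9³·4·1.1719 / (68.9×10³))^0.25
  = (1.4617)^0.25 = 1.0995 mm

1.10 mm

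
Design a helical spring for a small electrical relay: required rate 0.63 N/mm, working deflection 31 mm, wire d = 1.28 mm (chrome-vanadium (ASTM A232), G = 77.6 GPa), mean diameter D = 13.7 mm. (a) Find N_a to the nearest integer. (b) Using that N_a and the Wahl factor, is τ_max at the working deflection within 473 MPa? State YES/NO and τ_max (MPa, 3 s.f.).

N_a = Gd⁴/(8D³k) = (77.6×10³)(1.28⁴)/(8·13.7³·0.63) = 16.07 → N_a = 16
Actual rate k = Gd⁴/(8D³·16) = 0.63289 N/mm
Working load F = kδ = 0.63289·31 = 19.62 N
C = 13.7/1.28 = 10.7031; K_W = (4C−1)/(4C−4)+0.615/C = 1.1348
τ_max = K_W·8FD/(πd³) = 1.1348·326.38 = 370.36 MPa
τ_max ≤ 473 MPa → acceptable

(a) 16 coils; (b) YES, τ_max = 370 MPa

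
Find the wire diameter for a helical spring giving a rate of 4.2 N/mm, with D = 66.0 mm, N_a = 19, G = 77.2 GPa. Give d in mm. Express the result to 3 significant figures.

d = (8D³N_a·k / G)^(1/4) = (8·66.0³·19·4.2 / (77.2×10³))^0.25
  = (2377.4)^0.25 = 6.9828 mm

6.98 mm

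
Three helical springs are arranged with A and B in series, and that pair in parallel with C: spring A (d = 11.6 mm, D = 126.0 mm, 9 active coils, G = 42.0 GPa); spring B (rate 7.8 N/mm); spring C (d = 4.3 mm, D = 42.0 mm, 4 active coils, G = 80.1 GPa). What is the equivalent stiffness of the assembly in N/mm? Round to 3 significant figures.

14.7 N/mm

k_A = Gd⁴/(8D³N_a) = (42.0×10³)(11.6⁴)/(8·126.0³·9) = 5.28 N/mm
k_C = Gd⁴/(8D³N_a) = (80.1×10³)(4.3⁴)/(8·42.0³·4) = 11.551 N/mm
Springs A,B series: k_AB = 1/(1/5.28+1/7.8) = 3.1486 N/mm; parallel with C: k_eq = 3.1486+11.551 = 14.699 N/mm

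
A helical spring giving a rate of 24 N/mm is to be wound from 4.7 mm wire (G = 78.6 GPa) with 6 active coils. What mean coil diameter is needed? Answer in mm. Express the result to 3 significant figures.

D = (Gd⁴/(8N_a·k))^(1/3) = (78.6×10³·4.7⁴/(8·6·24))^(1/3)
  = (33293.7)^(1/3) = 32.1702 mm

32.2 mm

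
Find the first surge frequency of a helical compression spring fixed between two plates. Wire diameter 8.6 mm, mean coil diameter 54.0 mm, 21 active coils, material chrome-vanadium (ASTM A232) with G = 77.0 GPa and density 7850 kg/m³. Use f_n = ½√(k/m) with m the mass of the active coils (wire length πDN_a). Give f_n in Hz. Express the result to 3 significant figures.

49.5 Hz

k = Gd⁴/(8D³N_a) = (77.0×10³)(8.6⁴)/(8·54.0³·21) = 15.922 N/mm = 15922 N/m
Wire length L = πDN_a = π·54.0·21 = 3562.6 mm
m = ρ·(πd²/4)·L = 7850 × 58.088×10⁻⁶ m² × 3.5626 m = 1.6245 kg
f_n = ½√(k/m) = 0.5·√(15922/1.6245) = 0.5·√(9801.1) = 49.5 Hz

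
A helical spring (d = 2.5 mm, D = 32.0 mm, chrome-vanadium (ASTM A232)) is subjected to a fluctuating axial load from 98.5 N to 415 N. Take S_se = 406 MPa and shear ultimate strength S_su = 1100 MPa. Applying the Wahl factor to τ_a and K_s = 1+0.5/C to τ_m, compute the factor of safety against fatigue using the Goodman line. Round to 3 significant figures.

C = D/d = 32.0/2.5 = 12.8000; K_W = (4C−1)/(4C−4)+0.615/C = 1.1116; K_s = 1+0.5/C = 1.0391
F_a = (F_max−F_min)/2 = 158.25 N; F_m = (F_max+F_min)/2 = 256.75 N
τ_a = K_W·8F_aD/(πd³) = 1.1116 × 825.3 = 917.41 MPa
τ_m = K_s·8F_mD/(πd³) = 1.0391 × 1339 = 1391.3 MPa
Goodman: 1/n_f = τ_a/S_se + τ_m/S_su = 917.41/406 + 1391.3/1100 = 2.25964 + 1.26482 = 3.5245
n_f = 1/3.5245 = 0.2837

0.284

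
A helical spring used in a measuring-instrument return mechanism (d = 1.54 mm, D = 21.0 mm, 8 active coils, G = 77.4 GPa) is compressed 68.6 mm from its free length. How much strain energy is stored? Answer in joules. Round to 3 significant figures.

1.73 J

k = Gd⁴/(8D³N_a) = (77.4×10³)(1.54⁴)/(8·21.0³·8) = 0.73449 N/mm
U = ½kδ² = 0.5 × 0.73449 × 68.6² = 1728.2 N·mm = 1.7282 J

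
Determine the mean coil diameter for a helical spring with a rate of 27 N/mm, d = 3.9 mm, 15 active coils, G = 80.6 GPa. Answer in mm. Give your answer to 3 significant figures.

D = (Gd⁴/(8N_a·k))^(1/3) = (80.6×10³·3.9⁴/(8·15·27))^(1/3)
  = (5755.04)^(1/3) = 17.9205 mm

17.9 mm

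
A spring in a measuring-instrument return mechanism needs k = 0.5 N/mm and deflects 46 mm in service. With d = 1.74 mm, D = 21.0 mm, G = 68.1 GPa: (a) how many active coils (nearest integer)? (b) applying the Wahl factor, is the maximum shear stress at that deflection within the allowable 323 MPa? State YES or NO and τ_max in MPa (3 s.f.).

(a) 17 coils; (b) YES, τ_max = 259 MPa

N_a = Gd⁴/(8D³k) = (68.1×10³)(1.74⁴)/(8·21.0³·0.5) = 16.85 → N_a = 17
Actual rate k = Gd⁴/(8D³·17) = 0.49562 N/mm
Working load F = kδ = 0.49562·46 = 22.798 N
C = 21.0/1.74 = 12.0690; K_W = (4C−1)/(4C−4)+0.615/C = 1.1187
τ_max = K_W·8FD/(πd³) = 1.1187·231.43 = 258.9 MPa
τ_max ≤ 323 MPa → acceptable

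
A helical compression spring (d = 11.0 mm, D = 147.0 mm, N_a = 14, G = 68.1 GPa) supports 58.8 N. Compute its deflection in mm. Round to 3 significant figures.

k = Gd⁴/(8D³N_a) = (68.1×10³)(11.0⁴)/(8·147.0³·14) = 2.8025 N/mm
δ = F/k = 58.8 / 2.8025 = 20.981 mm

21.0 mm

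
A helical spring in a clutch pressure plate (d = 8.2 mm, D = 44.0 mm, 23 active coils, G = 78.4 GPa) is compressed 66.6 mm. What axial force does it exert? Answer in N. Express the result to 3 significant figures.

1510 N

k = Gd⁴/(8D³N_a) = (78.4×10³)(8.2⁴)/(8·44.0³·23) = 22.615 N/mm
F = k·δ = 22.615 × 66.6 = 1506.2 N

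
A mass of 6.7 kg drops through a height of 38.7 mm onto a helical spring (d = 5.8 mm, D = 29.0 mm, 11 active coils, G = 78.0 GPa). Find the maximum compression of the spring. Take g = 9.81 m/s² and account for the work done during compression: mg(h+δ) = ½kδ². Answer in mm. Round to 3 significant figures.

12.8 mm

k = Gd⁴/(8D³N_a) = (78.0×10³)(5.8⁴)/(8·29.0³·11) = 41.127 N/mm
W = mg = 6.7 × 9.81 = 65.727 N
½kδ² − Wδ − Wh = 0 → δ = (W + √(W² + 2kWh))/k
δ = (65.727 + √(4320 + 209226))/41.127 = (65.727 + 462.11)/41.127 = 12.834 mm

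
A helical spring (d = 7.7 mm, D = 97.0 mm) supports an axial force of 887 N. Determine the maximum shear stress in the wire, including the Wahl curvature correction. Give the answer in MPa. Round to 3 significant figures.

Spring index C = D/d = 97.0/7.7 = 12.5974
K_W = (4C−1)/(4C−4) + 0.615/C = 49.390/46.390 + 0.0488 = 1.1135
τ₀ = 8FD/(πd³) = 8·887·97.0/(π·7.7³) = 688312/1434.2 = 479.91 MPa
τ_max = K·τ₀ = 1.1135 × 479.91 = 534.38 MPa

534 MPa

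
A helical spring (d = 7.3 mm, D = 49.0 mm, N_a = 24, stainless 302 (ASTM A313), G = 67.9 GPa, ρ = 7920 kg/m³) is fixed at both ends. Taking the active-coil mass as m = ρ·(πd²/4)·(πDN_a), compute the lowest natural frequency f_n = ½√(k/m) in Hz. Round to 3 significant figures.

41.7 Hz

k = Gd⁴/(8D³N_a) = (67.9×10³)(7.3⁴)/(8·49.0³·24) = 8.5363 N/mm = 8536.3 N/m
Wire length L = πDN_a = π·49.0·24 = 3694.5 mm
m = ρ·(πd²/4)·L = 7920 × 41.854×10⁻⁶ m² × 3.6945 m = 1.2247 kg
f_n = ½√(k/m) = 0.5·√(8536.3/1.2247) = 0.5·√(6970.3) = 41.744 Hz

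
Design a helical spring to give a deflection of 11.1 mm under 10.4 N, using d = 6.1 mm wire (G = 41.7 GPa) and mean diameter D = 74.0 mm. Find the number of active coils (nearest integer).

Required rate k = F/δ = 10.4/11.1 = 0.93694 N/mm
N_a = Gd⁴/(8D³k) = (41.7×10³ × 6.1⁴)/(8 × 74.0³ × 0.93694)
    = 5.77372e+07 / 3.03735e+06 = 19.01 → 19 coils

19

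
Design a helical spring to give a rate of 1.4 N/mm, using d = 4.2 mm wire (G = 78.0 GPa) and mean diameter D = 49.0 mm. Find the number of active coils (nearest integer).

18

N_a = Gd⁴/(8D³k) = (78.0×10³ × 4.2⁴)/(8 × 49.0³ × 1.4)
    = 2.42712e+07 / 1.31767e+06 = 18.42 → 18 coils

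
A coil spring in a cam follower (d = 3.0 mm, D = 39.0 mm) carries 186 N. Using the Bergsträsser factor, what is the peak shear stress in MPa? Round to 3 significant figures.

Spring index C = D/d = 39.0/3.0 = 13.0000
K_B = (4C+2)/(4C−3) = 54.000/49.000 = 1.1020
τ₀ = 8FD/(πd³) = 8·186·39.0/(π·3.0³) = 58032/84.823 = 684.15 MPa
τ_max = K·τ₀ = 1.1020 × 684.15 = 753.97 MPa

754 MPa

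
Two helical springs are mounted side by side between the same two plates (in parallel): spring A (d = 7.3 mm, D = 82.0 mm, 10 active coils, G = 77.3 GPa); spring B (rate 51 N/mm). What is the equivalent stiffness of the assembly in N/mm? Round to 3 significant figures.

k_A = Gd⁴/(8D³N_a) = (77.3×10³)(7.3⁴)/(8·82.0³·10) = 4.9767 N/mm
Parallel: k_eq = 4.9767 + 51 = 55.977 N/mm

56.0 N/mm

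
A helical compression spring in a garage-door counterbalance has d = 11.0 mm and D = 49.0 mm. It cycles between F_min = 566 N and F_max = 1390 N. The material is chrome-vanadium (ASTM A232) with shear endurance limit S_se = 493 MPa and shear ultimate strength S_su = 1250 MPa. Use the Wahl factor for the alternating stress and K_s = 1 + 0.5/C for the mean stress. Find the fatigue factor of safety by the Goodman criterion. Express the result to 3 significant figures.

5.33

C = D/d = 49.0/11.0 = 4.4545; K_W = (4C−1)/(4C−4)+0.615/C = 1.3552; K_s = 1+0.5/C = 1.1122
F_a = (F_max−F_min)/2 = 412 N; F_m = (F_max+F_min)/2 = 978 N
τ_a = K_W·8F_aD/(πd³) = 1.3552 × 38.624 = 52.342 MPa
τ_m = K_s·8F_mD/(πd³) = 1.1122 × 91.685 = 101.98 MPa
Goodman: 1/n_f = τ_a/S_se + τ_m/S_su = 52.342/493 + 101.98/1250 = 0.10617 + 0.08158 = 0.18775
n_f = 1/0.18775 = 5.326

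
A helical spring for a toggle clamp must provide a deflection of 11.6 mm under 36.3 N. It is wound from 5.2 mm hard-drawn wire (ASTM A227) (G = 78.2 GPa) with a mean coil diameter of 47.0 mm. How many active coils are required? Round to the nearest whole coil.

22

Required rate k = F/δ = 36.3/11.6 = 3.1293 N/mm
N_a = Gd⁴/(8D³k) = (78.2×10³ × 5.2⁴)/(8 × 47.0³ × 3.1293)
    = 5.71768e+07 / 2.59916e+06 = 22 → 22 coils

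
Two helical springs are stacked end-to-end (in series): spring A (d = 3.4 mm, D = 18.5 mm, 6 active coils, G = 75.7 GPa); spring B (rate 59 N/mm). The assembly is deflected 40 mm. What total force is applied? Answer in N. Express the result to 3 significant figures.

851 N

k_A = Gd⁴/(8D³N_a) = (75.7×10³)(3.4⁴)/(8·18.5³·6) = 33.286 N/mm
Series: 1/k_eq = 1/33.286 + 1/59 = 0.046992; k_eq = 21.28 N/mm
F = k_eq·δ = 21.28·40 = 851.2 N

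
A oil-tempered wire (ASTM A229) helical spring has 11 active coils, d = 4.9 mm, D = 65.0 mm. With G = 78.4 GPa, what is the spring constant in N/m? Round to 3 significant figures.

1870 N/m

k = Gd⁴/(8D³N_a) = (78.4×10³ × 4.9⁴) / (8 × 65.0³ × 11)
  = 4.5196e+07 / 2.4167e+07 = 1.8702 N/mm = 1870.2 N/m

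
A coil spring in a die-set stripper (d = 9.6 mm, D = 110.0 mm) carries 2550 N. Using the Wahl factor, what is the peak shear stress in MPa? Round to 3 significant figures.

Spring index C = D/d = 110.0/9.6 = 11.4583
K_W = (4C−1)/(4C−4) + 0.615/C = 44.833/41.833 + 0.0537 = 1.1254
τ₀ = 8FD/(πd³) = 8·2550·110.0/(π·9.6³) = 2.244e+06/2779.5 = 807.35 MPa
τ_max = K·τ₀ = 1.1254 × 807.35 = 908.57 MPa

909 MPa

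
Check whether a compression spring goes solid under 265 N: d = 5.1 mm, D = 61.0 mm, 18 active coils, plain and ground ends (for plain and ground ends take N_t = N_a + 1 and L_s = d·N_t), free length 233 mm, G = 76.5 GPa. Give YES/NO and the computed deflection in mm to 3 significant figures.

k = Gd⁴/(8D³N_a) = (76.5×10³)(5.1⁴)/(8·61.0³·18) = 1.5834 N/mm
N_t = 19; L_s = 5.1·19 = 96.9 mm; δ_solid = L₀ − L_s = 233 − 96.9 = 136.1 mm
δ = F/k = 265/1.5834 = 167.36 mm
δ ≥ δ_solid → spring goes solid

YES, δ = 167 mm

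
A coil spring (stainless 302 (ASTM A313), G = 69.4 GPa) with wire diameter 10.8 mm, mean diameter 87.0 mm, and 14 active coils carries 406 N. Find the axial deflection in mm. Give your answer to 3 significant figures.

k = Gd⁴/(8D³N_a) = (69.4×10³)(10.8⁴)/(8·87.0³·14) = 12.802 N/mm
δ = F/k = 406 / 12.802 = 31.714 mm

31.7 mm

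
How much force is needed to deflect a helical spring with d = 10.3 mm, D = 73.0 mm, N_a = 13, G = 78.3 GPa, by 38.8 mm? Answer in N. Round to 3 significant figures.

k = Gd⁴/(8D³N_a) = (78.3×10³)(10.3⁴)/(8·73.0³·13) = 21.783 N/mm
F = k·δ = 21.783 × 38.8 = 845.16 N

845 N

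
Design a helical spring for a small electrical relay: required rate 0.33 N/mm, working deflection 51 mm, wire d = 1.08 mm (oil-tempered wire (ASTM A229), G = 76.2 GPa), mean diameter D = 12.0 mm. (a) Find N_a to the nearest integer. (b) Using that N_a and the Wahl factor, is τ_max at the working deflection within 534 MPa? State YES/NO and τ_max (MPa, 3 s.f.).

N_a = Gd⁴/(8D³k) = (76.2×10³)(1.08⁴)/(8·12.0³·0.33) = 22.72 → N_a = 23
Actual rate k = Gd⁴/(8D³·23) = 0.32605 N/mm
Working load F = kδ = 0.32605·51 = 16.629 N
C = 12.0/1.08 = 11.1111; K_W = (4C−1)/(4C−4)+0.615/C = 1.1295
τ_max = K_W·8FD/(πd³) = 1.1295·403.37 = 455.62 MPa
τ_max ≤ 534 MPa → acceptable

(a) 23 coils; (b) YES, τ_max = 456 MPa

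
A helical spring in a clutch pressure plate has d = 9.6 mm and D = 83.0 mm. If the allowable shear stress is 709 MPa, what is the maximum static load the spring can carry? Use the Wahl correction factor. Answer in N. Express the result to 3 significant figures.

2540 N

C = D/d = 83.0/9.6 = 8.6458
K_W = (4C−1)/(4C−4) + 0.615/C = 33.583/30.583 + 0.0711 = 1.1692
τ_max = K·8FD/(πd³) → F_max = τ_allow·πd³/(8DK)
F_max = 709·π·9.6³/(8·83.0·1.1692) = 1.9707e+06/776.37 = 2538.3 N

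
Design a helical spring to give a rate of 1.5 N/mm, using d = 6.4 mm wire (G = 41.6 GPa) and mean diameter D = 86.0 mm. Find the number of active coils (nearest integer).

N_a = Gd⁴/(8D³k) = (41.6×10³ × 6.4⁴)/(8 × 86.0³ × 1.5)
    = 6.97932e+07 / 7.63267e+06 = 9.144 → 9 coils

9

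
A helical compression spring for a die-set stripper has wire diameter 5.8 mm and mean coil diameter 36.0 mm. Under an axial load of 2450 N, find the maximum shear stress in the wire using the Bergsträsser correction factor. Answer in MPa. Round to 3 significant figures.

Spring index C = D/d = 36.0/5.8 = 6.2069
K_B = (4C+2)/(4C−3) = 26.828/21.828 = 1.2291
τ₀ = 8FD/(πd³) = 8·2450·36.0/(π·5.8³) = 705600/612.96 = 1151.1 MPa
τ_max = K·τ₀ = 1.2291 × 1151.1 = 1414.8 MPa

1410 MPa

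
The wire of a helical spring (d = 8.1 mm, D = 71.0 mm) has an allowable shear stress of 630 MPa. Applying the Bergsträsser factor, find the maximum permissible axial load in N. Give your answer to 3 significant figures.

C = D/d = 71.0/8.1 = 8.7654
K_B = (4C+2)/(4C−3) = 37.062/32.062 = 1.1559
τ_max = K·8FD/(πd³) → F_max = τ_allow·πd³/(8DK)
F_max = 630·π·8.1³/(8·71.0·1.1559) = 1.0518e+06/656.58 = 1602 N

1600 N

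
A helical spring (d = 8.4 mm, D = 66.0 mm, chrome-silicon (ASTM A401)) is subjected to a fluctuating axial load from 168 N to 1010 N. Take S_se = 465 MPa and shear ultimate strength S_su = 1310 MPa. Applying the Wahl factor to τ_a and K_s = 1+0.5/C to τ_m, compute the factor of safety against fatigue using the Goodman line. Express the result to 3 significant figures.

2.27

C = D/d = 66.0/8.4 = 7.8571; K_W = (4C−1)/(4C−4)+0.615/C = 1.1876; K_s = 1+0.5/C = 1.0636
F_a = (F_max−F_min)/2 = 421 N; F_m = (F_max+F_min)/2 = 589 N
τ_a = K_W·8F_aD/(πd³) = 1.1876 × 119.38 = 141.78 MPa
τ_m = K_s·8F_mD/(πd³) = 1.0636 × 167.02 = 177.65 MPa
Goodman: 1/n_f = τ_a/S_se + τ_m/S_su = 141.78/465 + 177.65/1310 = 0.30490 + 0.13561 = 0.44051
n_f = 1/0.44051 = 2.27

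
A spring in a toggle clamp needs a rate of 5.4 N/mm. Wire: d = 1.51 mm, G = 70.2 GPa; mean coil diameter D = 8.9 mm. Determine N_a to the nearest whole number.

N_a = Gd⁴/(8D³k) = (70.2×10³ × 1.51⁴)/(8 × 8.9³ × 5.4)
    = 364960 / 30454.7 = 11.98 → 12 coils

12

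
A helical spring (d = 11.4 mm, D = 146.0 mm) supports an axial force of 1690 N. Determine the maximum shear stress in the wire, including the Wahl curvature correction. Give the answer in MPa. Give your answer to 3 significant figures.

Spring index C = D/d = 146.0/11.4 = 12.8070
K_W = (4C−1)/(4C−4) + 0.615/C = 50.228/47.228 + 0.0480 = 1.1115
τ₀ = 8FD/(πd³) = 8·1690·146.0/(π·11.4³) = 1.97392e+06/4654.4 = 424.1 MPa
τ_max = K·τ₀ = 1.1115 × 424.1 = 471.4 MPa

471 MPa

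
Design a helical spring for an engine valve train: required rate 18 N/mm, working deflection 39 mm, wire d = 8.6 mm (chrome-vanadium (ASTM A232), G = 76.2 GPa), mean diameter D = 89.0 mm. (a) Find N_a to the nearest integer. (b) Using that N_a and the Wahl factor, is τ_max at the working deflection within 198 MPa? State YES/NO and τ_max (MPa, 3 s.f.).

(a) 4 coils; (b) NO, τ_max = 293 MPa

N_a = Gd⁴/(8D³k) = (76.2×10³)(8.6⁴)/(8·89.0³·18) = 4.106 → N_a = 4
Actual rate k = Gd⁴/(8D³·4) = 18.477 N/mm
Working load F = kδ = 18.477·39 = 720.6 N
C = 89.0/8.6 = 10.3488; K_W = (4C−1)/(4C−4)+0.615/C = 1.1397
τ_max = K_W·8FD/(πd³) = 1.1397·256.76 = 292.62 MPa
τ_max > 198 MPa → exceeds allowable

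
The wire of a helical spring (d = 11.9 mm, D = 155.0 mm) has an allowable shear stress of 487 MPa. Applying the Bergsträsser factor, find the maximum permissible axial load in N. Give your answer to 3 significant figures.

C = D/d = 155.0/11.9 = 13.0252
K_B = (4C+2)/(4C−3) = 54.101/49.101 = 1.1018
τ_max = K·8FD/(πd³) → F_max = τ_allow·πd³/(8DK)
F_max = 487·π·11.9³/(8·155.0·1.1018) = 2.5782e+06/1366.3 = 1887 N

1890 N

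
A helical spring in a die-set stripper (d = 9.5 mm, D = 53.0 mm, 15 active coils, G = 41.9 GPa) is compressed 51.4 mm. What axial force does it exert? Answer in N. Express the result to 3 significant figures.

982 N

k = Gd⁴/(8D³N_a) = (41.9×10³)(9.5⁴)/(8·53.0³·15) = 19.103 N/mm
F = k·δ = 19.103 × 51.4 = 981.89 N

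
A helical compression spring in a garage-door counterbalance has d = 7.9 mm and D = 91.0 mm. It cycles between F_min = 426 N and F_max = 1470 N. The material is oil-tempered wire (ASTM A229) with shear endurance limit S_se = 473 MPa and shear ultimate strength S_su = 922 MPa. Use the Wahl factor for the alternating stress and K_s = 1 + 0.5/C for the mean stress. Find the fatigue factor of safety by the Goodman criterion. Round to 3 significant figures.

C = D/d = 91.0/7.9 = 11.5190; K_W = (4C−1)/(4C−4)+0.615/C = 1.1247; K_s = 1+0.5/C = 1.0434
F_a = (F_max−F_min)/2 = 522 N; F_m = (F_max+F_min)/2 = 948 N
τ_a = K_W·8F_aD/(πd³) = 1.1247 × 245.34 = 275.93 MPa
τ_m = K_s·8F_mD/(πd³) = 1.0434 × 445.56 = 464.9 MPa
Goodman: 1/n_f = τ_a/S_se + τ_m/S_su = 275.93/473 + 464.9/922 = 0.58337 + 0.50423 = 1.0876
n_f = 1/1.0876 = 0.9195

0.919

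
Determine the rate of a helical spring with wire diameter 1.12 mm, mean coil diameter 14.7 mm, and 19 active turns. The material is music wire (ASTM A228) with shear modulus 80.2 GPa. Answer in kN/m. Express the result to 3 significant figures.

0.261 kN/m

k = Gd⁴/(8D³N_a) = (80.2×10³ × 1.12⁴) / (8 × 14.7³ × 19)
  = 126196 / 482831 = 0.26137 N/mm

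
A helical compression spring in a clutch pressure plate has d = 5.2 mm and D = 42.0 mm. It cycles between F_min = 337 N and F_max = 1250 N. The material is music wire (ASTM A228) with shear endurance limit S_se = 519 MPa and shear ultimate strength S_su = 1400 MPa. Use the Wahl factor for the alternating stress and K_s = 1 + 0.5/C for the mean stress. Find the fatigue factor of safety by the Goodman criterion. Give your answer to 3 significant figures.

0.801

C = D/d = 42.0/5.2 = 8.0769; K_W = (4C−1)/(4C−4)+0.615/C = 1.1821; K_s = 1+0.5/C = 1.0619
F_a = (F_max−F_min)/2 = 456.5 N; F_m = (F_max+F_min)/2 = 793.5 N
τ_a = K_W·8F_aD/(πd³) = 1.1821 × 347.23 = 410.47 MPa
τ_m = K_s·8F_mD/(πd³) = 1.0619 × 603.57 = 640.93 MPa
Goodman: 1/n_f = τ_a/S_se + τ_m/S_su = 410.47/519 + 640.93/1400 = 0.79089 + 0.45781 = 1.2487
n_f = 1/1.2487 = 0.8008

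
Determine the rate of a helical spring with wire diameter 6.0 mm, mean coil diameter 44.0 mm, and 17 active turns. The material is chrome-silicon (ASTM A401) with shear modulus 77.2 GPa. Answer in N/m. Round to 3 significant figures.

8640 N/m

k = Gd⁴/(8D³N_a) = (77.2×10³ × 6.0⁴) / (8 × 44.0³ × 17)
  = 1.00051e+08 / 1.1585e+07 = 8.6363 N/mm = 8636.3 N/m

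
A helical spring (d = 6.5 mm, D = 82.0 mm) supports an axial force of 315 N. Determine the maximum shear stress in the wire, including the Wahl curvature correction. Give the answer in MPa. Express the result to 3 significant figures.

267 MPa

Spring index C = D/d = 82.0/6.5 = 12.6154
K_W = (4C−1)/(4C−4) + 0.615/C = 49.462/46.462 + 0.0488 = 1.1133
τ₀ = 8FD/(πd³) = 8·315·82.0/(π·6.5³) = 206640/862.76 = 239.51 MPa
τ_max = K·τ₀ = 1.1133 × 239.51 = 266.65 MPa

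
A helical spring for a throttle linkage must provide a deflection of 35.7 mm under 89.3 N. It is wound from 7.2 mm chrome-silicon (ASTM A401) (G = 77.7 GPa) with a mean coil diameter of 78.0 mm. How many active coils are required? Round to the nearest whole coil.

22

Required rate k = F/δ = 89.3/35.7 = 2.5014 N/mm
N_a = Gd⁴/(8D³k) = (77.7×10³ × 7.2⁴)/(8 × 78.0³ × 2.5014)
    = 2.0881e+08 / 9.49636e+06 = 21.99 → 22 coils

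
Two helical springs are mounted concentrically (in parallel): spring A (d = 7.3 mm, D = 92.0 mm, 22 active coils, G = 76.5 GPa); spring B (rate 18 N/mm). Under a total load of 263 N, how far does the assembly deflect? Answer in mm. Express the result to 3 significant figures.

13.4 mm

k_A = Gd⁴/(8D³N_a) = (76.5×10³)(7.3⁴)/(8·92.0³·22) = 1.5852 N/mm
Parallel: k_eq = 1.5852 + 18 = 19.585 N/mm
δ = F/k_eq = 263/19.585 = 13.429 mm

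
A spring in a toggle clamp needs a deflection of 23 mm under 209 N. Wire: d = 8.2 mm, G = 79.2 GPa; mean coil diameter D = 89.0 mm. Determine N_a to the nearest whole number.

7

Required rate k = F/δ = 209/23 = 9.087 N/mm
N_a = Gd⁴/(8D³k) = (79.2×10³ × 8.2⁴)/(8 × 89.0³ × 9.087)
    = 3.5808e+08 / 5.12482e+07 = 6.987 → 7 coils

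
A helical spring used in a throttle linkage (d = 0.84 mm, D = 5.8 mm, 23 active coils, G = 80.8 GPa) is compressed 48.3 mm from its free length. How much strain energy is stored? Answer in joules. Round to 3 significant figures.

1.31 J

k = Gd⁴/(8D³N_a) = (80.8×10³)(0.84⁴)/(8·5.8³·23) = 1.1205 N/mm
U = ½kδ² = 0.5 × 1.1205 × 48.3² = 1307 N·mm = 1.307 J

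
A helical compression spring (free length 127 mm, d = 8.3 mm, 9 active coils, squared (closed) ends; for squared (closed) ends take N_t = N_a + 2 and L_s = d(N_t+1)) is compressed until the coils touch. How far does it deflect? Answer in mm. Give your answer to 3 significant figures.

N_t = 11; L_s = 8.3·12 = 99.6 mm
δ_solid = L₀ − L_s = 127 − 99.6 = 27.4 mm

27.4 mm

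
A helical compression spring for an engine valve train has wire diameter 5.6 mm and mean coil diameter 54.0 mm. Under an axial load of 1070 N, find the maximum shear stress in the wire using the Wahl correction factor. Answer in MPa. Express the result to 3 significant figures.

964 MPa

Spring index C = D/d = 54.0/5.6 = 9.6429
K_W = (4C−1)/(4C−4) + 0.615/C = 37.571/34.571 + 0.0638 = 1.1506
τ₀ = 8FD/(πd³) = 8·1070·54.0/(π·5.6³) = 462240/551.71 = 837.83 MPa
τ_max = K·τ₀ = 1.1506 × 837.83 = 963.96 MPa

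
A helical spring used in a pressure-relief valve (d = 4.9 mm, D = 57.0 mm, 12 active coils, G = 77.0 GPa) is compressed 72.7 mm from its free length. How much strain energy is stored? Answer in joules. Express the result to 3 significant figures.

6.60 J

k = Gd⁴/(8D³N_a) = (77.0×10³)(4.9⁴)/(8·57.0³·12) = 2.4968 N/mm
U = ½kδ² = 0.5 × 2.4968 × 72.7² = 6598.1 N·mm = 6.5981 J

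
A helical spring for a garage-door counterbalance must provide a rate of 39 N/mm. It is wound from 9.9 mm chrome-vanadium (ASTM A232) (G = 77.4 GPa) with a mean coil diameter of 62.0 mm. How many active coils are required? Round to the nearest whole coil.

10

N_a = Gd⁴/(8D³k) = (77.4×10³ × 9.9⁴)/(8 × 62.0³ × 39)
    = 7.43501e+08 / 7.43583e+07 = 9.999 → 10 coils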